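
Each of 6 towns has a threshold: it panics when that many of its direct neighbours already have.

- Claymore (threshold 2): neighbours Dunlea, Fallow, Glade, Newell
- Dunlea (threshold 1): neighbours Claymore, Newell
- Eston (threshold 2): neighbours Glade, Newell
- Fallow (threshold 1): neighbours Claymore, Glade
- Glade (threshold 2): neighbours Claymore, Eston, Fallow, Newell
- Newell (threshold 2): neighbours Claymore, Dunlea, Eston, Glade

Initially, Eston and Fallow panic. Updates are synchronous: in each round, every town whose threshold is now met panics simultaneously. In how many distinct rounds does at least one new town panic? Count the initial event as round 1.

4

Round 1 — Eston, Fallow panic (initial).
Round 2 — checking thresholds:
  Claymore: 1 of 4 neighbours < 2, holds.
  Glade: 2 of 4 neighbours ≥ 2, panics.
  Newell: 1 of 4 neighbours < 2, holds.
Round 3 — checking thresholds:
  Claymore: 2 of 4 neighbours ≥ 2, panics.
  Newell: 2 of 4 neighbours ≥ 2, panics.
Round 4 — checking thresholds:
  Dunlea: 2 of 2 neighbours ≥ 1, panics.
Round 5 — no new panics; cascade stops.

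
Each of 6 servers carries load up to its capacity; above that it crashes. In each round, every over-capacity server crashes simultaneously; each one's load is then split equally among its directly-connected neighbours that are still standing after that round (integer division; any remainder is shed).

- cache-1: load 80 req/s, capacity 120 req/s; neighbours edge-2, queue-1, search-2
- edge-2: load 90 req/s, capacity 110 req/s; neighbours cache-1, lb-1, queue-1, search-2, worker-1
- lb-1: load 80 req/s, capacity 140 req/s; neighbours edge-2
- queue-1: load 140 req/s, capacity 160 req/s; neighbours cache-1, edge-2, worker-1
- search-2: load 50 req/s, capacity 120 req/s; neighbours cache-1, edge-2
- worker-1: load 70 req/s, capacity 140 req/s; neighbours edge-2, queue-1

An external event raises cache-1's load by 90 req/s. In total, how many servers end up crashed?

5

Round 1 — cache-1 at 170 > 120. cache-1 crashes.
  cache-1 sheds 170 req/s to edge-2, queue-1, search-2: 56 each (2 lost).
    edge-2: 90+56 = 146 > 110
    queue-1: 140+56 = 196 > 160
    search-2: 50+56 = 106 ≤ 120
Round 2 — edge-2, queue-1 crash.
  edge-2 sheds 146 req/s to lb-1, search-2, worker-1: 48 each (2 lost).
    lb-1: 80+48 = 128 ≤ 140
    search-2: 106+48 = 154 > 120
    worker-1: 70+48 = 118 ≤ 140
  queue-1 sheds 196 req/s to worker-1: 196 each.
    worker-1: 118+196 = 314 > 140
Round 3 — search-2, worker-1 crash.
  search-2 sheds 154 req/s: no online neighbours, lost.
  worker-1 sheds 314 req/s: no online neighbours, lost.
No further crashes.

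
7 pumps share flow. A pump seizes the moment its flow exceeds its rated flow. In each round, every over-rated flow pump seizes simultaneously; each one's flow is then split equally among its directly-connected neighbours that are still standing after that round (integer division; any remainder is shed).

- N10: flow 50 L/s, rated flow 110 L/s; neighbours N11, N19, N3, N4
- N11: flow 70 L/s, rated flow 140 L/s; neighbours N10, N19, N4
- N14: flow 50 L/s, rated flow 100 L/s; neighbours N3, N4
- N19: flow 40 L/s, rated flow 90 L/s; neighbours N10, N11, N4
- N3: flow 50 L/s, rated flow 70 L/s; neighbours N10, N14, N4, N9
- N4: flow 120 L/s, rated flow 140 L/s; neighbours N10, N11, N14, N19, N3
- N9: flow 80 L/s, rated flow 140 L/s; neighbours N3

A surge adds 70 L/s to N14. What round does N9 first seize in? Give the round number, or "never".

never

Round 1 — N14 at 120 > 100. N14 seizes.
  N14 sheds 120 L/s to N3, N4: 60 each.
    N3: 50+60 = 110 > 70
    N4: 120+60 = 180 > 140
Round 2 — N3, N4 seize.
  N3 sheds 110 L/s to N10, N9: 55 each.
    N10: 50+55 = 105 ≤ 110
    N9: 80+55 = 135 ≤ 140
  N4 sheds 180 L/s to N10, N11, N19: 60 each.
    N10: 105+60 = 165 > 110
    N11: 70+60 = 130 ≤ 140
    N19: 40+60 = 100 > 90
Round 3 — N10, N19 seize.
  N10 sheds 165 L/s to N11: 165 each.
    N11: 130+165 = 295 > 140
  N19 sheds 100 L/s to N11: 100 each.
    N11: 295+100 = 395 > 140
Round 4 — N11 seizes.
  N11 sheds 395 L/s: no online neighbours, lost.
No further seizures.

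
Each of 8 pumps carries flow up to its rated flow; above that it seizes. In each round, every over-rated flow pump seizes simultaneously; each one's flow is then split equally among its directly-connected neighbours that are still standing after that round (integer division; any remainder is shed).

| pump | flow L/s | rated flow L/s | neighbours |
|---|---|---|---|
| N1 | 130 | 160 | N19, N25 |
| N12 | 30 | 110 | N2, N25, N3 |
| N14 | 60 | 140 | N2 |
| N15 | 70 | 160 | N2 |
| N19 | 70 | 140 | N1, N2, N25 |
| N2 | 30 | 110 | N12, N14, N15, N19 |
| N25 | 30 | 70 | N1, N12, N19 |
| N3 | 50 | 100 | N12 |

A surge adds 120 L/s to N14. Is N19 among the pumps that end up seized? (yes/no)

no

Round 1 — N14 at 180 > 140. N14 seizes.
  N14 sheds 180 L/s to N2: 180 each.
    N2: 30+180 = 210 > 110
Round 2 — N2 seizes.
  N2 sheds 210 L/s to N12, N15, N19: 70 each.
    N12: 30+70 = 100 ≤ 110
    N15: 70+70 = 140 ≤ 160
    N19: 70+70 = 140 ≤ 140
No further seizures.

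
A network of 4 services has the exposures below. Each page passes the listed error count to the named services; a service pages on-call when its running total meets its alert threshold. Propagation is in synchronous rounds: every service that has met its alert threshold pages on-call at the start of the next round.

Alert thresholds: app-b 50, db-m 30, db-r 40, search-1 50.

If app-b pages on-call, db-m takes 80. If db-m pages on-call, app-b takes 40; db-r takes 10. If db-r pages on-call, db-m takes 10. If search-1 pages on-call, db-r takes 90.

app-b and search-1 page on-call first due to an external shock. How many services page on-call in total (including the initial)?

4

Round 1 — app-b, search-1 page on-call (initial).
  db-m: +80 → 80 ≥ 30
  db-r: +90 → 90 ≥ 40
Round 2 — db-m, db-r page on-call.
No further pages.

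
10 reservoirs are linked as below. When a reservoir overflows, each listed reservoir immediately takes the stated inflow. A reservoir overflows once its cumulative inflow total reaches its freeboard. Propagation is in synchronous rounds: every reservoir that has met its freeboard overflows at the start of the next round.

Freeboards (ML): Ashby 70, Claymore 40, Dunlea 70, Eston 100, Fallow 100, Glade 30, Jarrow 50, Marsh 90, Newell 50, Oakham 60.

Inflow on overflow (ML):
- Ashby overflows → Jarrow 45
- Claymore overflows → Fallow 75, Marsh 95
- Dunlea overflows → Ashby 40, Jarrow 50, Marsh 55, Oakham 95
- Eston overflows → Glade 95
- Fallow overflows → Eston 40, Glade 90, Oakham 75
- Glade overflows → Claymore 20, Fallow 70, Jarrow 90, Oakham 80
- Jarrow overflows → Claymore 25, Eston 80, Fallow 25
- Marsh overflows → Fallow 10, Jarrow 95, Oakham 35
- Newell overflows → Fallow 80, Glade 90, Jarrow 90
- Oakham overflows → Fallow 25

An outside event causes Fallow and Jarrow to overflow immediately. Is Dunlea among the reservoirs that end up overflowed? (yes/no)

Round 1 — Fallow, Jarrow overflow (initial).
  Claymore: +25 → 25 < 40
  Eston: +40+80 → 120 ≥ 100
  Glade: +90 → 90 ≥ 30
  Oakham: +75 → 75 ≥ 60
Round 2 — Eston, Glade, Oakham overflow.
  Claymore: +20 → 45 ≥ 40
Round 3 — Claymore overflows.
  Marsh: +95 → 95 ≥ 90
Round 4 — Marsh overflows.
No further overflows.

no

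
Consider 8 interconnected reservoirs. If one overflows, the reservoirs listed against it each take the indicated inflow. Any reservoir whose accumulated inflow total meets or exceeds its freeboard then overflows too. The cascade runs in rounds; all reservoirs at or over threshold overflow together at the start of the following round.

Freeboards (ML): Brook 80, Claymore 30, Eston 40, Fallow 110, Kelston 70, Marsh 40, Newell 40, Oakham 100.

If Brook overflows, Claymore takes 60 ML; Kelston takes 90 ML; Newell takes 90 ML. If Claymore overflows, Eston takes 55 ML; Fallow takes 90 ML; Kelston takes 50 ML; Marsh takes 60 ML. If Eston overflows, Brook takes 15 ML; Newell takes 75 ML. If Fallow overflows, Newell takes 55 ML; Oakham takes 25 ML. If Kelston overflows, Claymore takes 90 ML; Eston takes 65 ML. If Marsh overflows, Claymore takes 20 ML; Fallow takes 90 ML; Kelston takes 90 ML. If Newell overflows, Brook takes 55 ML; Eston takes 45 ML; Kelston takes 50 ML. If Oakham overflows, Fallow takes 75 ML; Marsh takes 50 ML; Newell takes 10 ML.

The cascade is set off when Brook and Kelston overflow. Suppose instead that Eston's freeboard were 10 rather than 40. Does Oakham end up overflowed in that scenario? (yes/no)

no

With Eston's freeboard at 10:
Round 1 — Brook, Kelston overflow (initial).
  Claymore: +60+90 → 150 ≥ 30
  Eston: +65 → 65 ≥ 10
  Newell: +90 → 90 ≥ 40
Round 2 — Claymore, Eston, Newell overflow.
  Fallow: +90 → 90 < 110
  Marsh: +60 → 60 ≥ 40
Round 3 — Marsh overflows.
  Fallow: +90 → 180 ≥ 110
Round 4 — Fallow overflows.
  Oakham: +25 → 25 < 100
No further overflows.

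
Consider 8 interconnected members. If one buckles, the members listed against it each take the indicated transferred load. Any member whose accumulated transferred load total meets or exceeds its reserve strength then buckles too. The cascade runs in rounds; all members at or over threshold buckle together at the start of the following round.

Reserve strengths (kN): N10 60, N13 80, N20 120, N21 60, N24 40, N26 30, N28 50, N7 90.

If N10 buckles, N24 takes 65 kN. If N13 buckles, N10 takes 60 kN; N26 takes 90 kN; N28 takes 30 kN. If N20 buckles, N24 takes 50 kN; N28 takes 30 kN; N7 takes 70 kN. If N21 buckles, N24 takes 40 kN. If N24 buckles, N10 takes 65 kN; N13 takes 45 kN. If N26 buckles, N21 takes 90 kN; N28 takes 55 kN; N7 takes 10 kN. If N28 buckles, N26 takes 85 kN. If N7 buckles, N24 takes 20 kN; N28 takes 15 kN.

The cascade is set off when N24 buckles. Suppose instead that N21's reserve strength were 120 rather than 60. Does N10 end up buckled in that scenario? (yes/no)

yes

With N21's reserve strength at 120:
Round 1 — N24 buckles (initial).
  N10: +65 → 65 ≥ 60
  N13: +45 → 45 < 80
Round 2 — N10 buckles.
No further bucklings.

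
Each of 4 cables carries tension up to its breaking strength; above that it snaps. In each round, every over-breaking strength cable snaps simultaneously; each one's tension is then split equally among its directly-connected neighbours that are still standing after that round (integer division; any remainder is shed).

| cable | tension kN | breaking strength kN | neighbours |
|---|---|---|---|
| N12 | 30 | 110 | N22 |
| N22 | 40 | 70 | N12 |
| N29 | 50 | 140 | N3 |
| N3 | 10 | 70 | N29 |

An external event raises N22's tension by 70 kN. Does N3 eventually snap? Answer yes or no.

no

Round 1 — N22 at 110 > 70. N22 snaps.
  N22 sheds 110 kN to N12: 110 each.
    N12: 30+110 = 140 > 110
Round 2 — N12 snaps.
  N12 sheds 140 kN: no online neighbours, lost.
No further breaks.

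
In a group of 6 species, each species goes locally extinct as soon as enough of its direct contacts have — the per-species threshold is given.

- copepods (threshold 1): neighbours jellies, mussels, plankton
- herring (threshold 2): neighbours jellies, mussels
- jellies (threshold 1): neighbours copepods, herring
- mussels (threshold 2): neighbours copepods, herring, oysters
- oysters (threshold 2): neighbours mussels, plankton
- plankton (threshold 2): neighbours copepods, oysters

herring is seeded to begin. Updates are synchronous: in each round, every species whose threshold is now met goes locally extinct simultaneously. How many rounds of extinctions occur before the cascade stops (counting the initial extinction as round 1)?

4

Round 1 — herring goes locally extinct (initial).
Round 2 — checking thresholds:
  jellies: 1 of 2 neighbours ≥ 1, goes locally extinct.
  mussels: 1 of 3 neighbours < 2, holds.
Round 3 — checking thresholds:
  copepods: 1 of 3 neighbours ≥ 1, goes locally extinct.
  mussels: 1 of 3 neighbours < 2, holds.
Round 4 — checking thresholds:
  mussels: 2 of 3 neighbours ≥ 2, goes locally extinct.
  plankton: 1 of 2 neighbours < 2, holds.
Round 5 — no new extinctions; cascade stops.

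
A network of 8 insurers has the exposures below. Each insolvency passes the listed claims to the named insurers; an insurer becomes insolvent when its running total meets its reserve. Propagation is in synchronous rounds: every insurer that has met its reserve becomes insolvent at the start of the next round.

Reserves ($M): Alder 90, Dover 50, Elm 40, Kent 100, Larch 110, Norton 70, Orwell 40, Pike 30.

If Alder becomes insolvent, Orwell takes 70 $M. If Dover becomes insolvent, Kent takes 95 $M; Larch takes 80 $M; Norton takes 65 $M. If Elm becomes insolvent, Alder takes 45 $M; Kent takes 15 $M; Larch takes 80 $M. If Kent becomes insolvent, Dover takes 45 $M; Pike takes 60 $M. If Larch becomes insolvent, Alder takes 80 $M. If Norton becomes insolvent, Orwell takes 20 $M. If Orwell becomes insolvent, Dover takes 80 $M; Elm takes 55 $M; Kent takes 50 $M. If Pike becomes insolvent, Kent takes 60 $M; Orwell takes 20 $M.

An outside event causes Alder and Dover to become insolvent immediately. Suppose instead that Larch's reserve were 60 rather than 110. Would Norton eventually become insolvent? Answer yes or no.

With Larch's reserve at 60:
Round 1 — Alder, Dover become insolvent (initial).
  Kent: +95 → 95 < 100
  Larch: +80 → 80 ≥ 60
  Norton: +65 → 65 < 70
  Orwell: +70 → 70 ≥ 40
Round 2 — Larch, Orwell become insolvent.
  Elm: +55 → 55 ≥ 40
  Kent: +50 → 145 ≥ 100
Round 3 — Elm, Kent become insolvent.
  Pike: +60 → 60 ≥ 30
Round 4 — Pike becomes insolvent.
No further insolvencies.

no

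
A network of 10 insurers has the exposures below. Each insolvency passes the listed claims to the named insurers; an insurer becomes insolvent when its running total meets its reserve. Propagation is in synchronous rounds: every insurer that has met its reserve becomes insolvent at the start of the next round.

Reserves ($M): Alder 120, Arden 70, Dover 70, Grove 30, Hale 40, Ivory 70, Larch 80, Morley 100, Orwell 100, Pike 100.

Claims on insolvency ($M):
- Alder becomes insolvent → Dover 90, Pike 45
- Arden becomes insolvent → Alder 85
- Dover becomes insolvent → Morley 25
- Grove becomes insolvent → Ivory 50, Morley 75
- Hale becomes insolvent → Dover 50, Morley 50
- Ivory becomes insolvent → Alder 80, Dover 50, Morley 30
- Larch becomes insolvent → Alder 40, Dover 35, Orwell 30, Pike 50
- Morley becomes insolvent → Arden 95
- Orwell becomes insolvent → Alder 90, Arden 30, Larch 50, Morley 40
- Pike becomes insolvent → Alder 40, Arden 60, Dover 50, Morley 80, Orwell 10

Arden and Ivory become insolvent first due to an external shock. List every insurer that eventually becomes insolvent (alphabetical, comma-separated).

Round 1 — Arden, Ivory become insolvent (initial).
  Alder: +85+80 → 165 ≥ 120
  Dover: +50 → 50 < 70
  Morley: +30 → 30 < 100
Round 2 — Alder becomes insolvent.
  Dover: +90 → 140 ≥ 70
  Pike: +45 → 45 < 100
Round 3 — Dover becomes insolvent.
  Morley: +25 → 55 < 100
No further insolvencies.

Alder, Arden, Dover, Ivory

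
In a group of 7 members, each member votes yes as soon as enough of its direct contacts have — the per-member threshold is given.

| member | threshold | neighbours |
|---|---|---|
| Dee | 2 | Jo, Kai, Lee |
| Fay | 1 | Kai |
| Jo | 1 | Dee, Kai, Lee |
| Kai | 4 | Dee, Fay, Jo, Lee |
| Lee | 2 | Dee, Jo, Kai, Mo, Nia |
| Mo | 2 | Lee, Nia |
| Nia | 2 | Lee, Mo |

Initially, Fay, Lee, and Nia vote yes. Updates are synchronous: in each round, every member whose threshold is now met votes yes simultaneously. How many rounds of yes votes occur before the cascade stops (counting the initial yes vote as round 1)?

4

Round 1 — Fay, Lee, Nia vote yes (initial).
Round 2 — checking thresholds:
  Dee: 1 of 3 neighbours < 2, below threshold.
  Jo: 1 of 3 neighbours ≥ 1, votes yes.
  Kai: 2 of 4 neighbours < 4, below threshold.
  Mo: 2 of 2 neighbours ≥ 2, votes yes.
Round 3 — checking thresholds:
  Dee: 2 of 3 neighbours ≥ 2, votes yes.
  Kai: 3 of 4 neighbours < 4, below threshold.
Round 4 — checking thresholds:
  Kai: 4 of 4 neighbours ≥ 4, votes yes.
Round 5 — no new yes votes; cascade stops.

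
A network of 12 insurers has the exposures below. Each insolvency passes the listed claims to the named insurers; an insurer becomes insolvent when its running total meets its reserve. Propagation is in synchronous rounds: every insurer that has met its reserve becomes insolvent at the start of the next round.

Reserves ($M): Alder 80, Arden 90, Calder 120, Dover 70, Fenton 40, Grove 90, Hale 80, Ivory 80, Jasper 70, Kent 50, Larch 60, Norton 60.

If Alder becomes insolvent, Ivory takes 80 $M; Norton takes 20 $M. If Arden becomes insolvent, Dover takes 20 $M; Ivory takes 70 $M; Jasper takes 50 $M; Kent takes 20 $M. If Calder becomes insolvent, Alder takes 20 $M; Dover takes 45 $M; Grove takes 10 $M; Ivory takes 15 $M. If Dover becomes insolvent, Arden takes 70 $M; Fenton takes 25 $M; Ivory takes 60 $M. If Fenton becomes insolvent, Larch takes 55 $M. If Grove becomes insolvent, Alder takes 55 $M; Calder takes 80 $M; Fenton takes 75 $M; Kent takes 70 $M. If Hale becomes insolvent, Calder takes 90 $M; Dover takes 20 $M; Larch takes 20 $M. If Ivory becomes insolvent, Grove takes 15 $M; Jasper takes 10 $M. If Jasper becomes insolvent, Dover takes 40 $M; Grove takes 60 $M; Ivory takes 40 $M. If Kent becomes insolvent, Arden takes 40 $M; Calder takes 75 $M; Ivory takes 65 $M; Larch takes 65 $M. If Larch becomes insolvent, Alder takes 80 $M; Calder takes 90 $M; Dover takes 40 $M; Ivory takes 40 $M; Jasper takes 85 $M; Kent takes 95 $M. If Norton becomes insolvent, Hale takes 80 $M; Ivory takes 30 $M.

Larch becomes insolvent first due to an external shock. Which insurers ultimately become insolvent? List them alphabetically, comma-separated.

Round 1 — Larch becomes insolvent (initial).
  Alder: +80 → 80 ≥ 80
  Calder: +90 → 90 < 120
  Dover: +40 → 40 < 70
  Ivory: +40 → 40 < 80
  Jasper: +85 → 85 ≥ 70
  Kent: +95 → 95 ≥ 50
Round 2 — Alder, Jasper, Kent become insolvent.
  Arden: +40 → 40 < 90
  Calder: +75 → 165 ≥ 120
  Dover: +40 → 80 ≥ 70
  Grove: +60 → 60 < 90
  Ivory: +80+40+65 → 225 ≥ 80
  Norton: +20 → 20 < 60
Round 3 — Calder, Dover, Ivory become insolvent.
  Arden: +70 → 110 ≥ 90
  Fenton: +25 → 25 < 40
  Grove: +10+15 → 85 < 90
Round 4 — Arden becomes insolvent.
No further insolvencies.

Alder, Arden, Calder, Dover, Ivory, Jasper, Kent, Larch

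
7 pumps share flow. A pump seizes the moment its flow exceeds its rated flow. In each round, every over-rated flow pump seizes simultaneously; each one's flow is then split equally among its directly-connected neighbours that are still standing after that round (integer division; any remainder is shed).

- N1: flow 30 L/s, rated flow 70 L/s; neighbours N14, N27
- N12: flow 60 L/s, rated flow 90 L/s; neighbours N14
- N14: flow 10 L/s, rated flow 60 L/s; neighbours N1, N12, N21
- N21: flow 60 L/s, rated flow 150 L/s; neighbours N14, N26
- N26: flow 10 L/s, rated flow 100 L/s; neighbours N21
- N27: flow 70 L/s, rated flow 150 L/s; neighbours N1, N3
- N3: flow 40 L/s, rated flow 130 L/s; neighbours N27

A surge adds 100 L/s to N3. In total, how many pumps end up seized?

7

Round 1 — N3 at 140 > 130. N3 seizes.
  N3 sheds 140 L/s to N27: 140 each.
    N27: 70+140 = 210 > 150
Round 2 — N27 seizes.
  N27 sheds 210 L/s to N1: 210 each.
    N1: 30+210 = 240 > 70
Round 3 — N1 seizes.
  N1 sheds 240 L/s to N14: 240 each.
    N14: 10+240 = 250 > 60
Round 4 — N14 seizes.
  N14 sheds 250 L/s to N12, N21: 125 each.
    N12: 60+125 = 185 > 90
    N21: 60+125 = 185 > 150
Round 5 — N12, N21 seize.
  N12 sheds 185 L/s: no online neighbours, lost.
  N21 sheds 185 L/s to N26: 185 each.
    N26: 10+185 = 195 > 100
Round 6 — N26 seizes.
  N26 sheds 195 L/s: no online neighbours, lost.
No further seizures.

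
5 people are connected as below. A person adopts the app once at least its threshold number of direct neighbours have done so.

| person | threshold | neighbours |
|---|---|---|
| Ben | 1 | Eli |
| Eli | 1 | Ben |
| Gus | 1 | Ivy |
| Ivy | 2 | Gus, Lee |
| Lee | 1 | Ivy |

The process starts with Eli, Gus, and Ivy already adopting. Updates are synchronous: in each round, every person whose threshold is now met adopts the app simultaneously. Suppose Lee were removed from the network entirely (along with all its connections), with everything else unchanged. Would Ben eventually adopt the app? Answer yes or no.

With Lee removed:
Round 1 — Eli, Gus, Ivy adopt the app (initial).
Round 2 — checking thresholds:
  Ben: 1 of 1 neighbours ≥ 1, adopts the app.
Round 3 — no new adoptions; cascade stops.

yes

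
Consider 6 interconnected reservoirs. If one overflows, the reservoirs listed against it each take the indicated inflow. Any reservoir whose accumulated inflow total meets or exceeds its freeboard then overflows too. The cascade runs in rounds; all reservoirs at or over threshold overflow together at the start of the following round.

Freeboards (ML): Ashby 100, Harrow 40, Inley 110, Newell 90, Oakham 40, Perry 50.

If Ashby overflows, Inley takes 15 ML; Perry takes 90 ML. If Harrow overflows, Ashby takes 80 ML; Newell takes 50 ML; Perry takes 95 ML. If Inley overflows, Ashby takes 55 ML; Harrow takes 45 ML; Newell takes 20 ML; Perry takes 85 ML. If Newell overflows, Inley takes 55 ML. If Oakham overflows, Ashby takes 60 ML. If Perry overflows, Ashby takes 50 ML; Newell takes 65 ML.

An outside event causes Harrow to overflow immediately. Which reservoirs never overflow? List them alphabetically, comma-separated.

Round 1 — Harrow overflows (initial).
  Ashby: +80 → 80 < 100
  Newell: +50 → 50 < 90
  Perry: +95 → 95 ≥ 50
Round 2 — Perry overflows.
  Ashby: +50 → 130 ≥ 100
  Newell: +65 → 115 ≥ 90
Round 3 — Ashby, Newell overflow.
  Inley: +15+55 → 70 < 110
No further overflows.

Inley, Oakham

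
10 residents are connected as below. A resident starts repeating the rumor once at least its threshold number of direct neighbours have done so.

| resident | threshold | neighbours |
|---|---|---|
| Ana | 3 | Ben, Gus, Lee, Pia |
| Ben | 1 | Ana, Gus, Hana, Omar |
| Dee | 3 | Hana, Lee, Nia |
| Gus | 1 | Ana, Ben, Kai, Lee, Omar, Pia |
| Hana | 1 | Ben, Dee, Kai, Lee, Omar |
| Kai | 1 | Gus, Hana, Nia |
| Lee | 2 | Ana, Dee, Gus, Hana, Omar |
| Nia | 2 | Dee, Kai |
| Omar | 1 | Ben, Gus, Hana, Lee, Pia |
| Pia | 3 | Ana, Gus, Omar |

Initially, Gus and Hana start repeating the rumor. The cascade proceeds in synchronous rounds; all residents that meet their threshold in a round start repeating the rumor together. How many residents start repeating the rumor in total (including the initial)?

Round 1 — Gus, Hana start repeating the rumor (initial).
Round 2 — checking thresholds:
  Ana: 1 of 4 neighbours < 3, below threshold.
  Ben: 2 of 4 neighbours ≥ 1, starts repeating the rumor.
  Dee: 1 of 3 neighbours < 3, below threshold.
  Kai: 2 of 3 neighbours ≥ 1, starts repeating the rumor.
  Lee: 2 of 5 neighbours ≥ 2, starts repeating the rumor.
  Omar: 2 of 5 neighbours ≥ 1, starts repeating the rumor.
  Pia: 1 of 3 neighbours < 3, below threshold.
Round 3 — checking thresholds:
  Ana: 3 of 4 neighbours ≥ 3, starts repeating the rumor.
  Dee: 2 of 3 neighbours < 3, below threshold.
  Nia: 1 of 2 neighbours < 2, below threshold.
  Pia: 2 of 3 neighbours < 3, below threshold.
Round 4 — checking thresholds:
  Dee: 2 of 3 neighbours < 3, below threshold.
  Nia: 1 of 2 neighbours < 2, below threshold.
  Pia: 3 of 3 neighbours ≥ 3, starts repeating the rumor.
Round 5 — no new spreads; cascade stops.

8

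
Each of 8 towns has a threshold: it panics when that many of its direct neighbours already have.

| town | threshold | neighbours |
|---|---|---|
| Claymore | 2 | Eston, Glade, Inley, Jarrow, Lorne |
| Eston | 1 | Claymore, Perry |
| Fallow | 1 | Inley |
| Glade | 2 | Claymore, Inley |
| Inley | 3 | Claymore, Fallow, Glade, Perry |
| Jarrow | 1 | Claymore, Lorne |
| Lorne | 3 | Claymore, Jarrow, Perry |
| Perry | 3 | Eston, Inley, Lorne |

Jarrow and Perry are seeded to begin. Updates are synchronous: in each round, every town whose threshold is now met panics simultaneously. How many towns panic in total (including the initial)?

5

Round 1 — Jarrow, Perry panic (initial).
Round 2 — checking thresholds:
  Claymore: 1 of 5 neighbours < 2, below threshold.
  Eston: 1 of 2 neighbours ≥ 1, panics.
  Inley: 1 of 4 neighbours < 3, below threshold.
  Lorne: 2 of 3 neighbours < 3, below threshold.
Round 3 — checking thresholds:
  Claymore: 2 of 5 neighbours ≥ 2, panics.
  Inley: 1 of 4 neighbours < 3, below threshold.
  Lorne: 2 of 3 neighbours < 3, below threshold.
Round 4 — checking thresholds:
  Glade: 1 of 2 neighbours < 2, below threshold.
  Inley: 2 of 4 neighbours < 3, below threshold.
  Lorne: 3 of 3 neighbours ≥ 3, panics.
Round 5 — no new panics; cascade stops.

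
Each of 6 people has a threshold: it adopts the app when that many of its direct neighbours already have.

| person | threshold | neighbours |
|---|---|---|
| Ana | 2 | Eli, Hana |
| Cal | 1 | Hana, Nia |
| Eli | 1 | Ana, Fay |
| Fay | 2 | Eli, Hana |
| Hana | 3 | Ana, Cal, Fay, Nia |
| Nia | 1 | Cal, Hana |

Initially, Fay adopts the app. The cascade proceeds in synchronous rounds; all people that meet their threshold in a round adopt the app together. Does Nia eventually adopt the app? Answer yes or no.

Round 1 — Fay adopts the app (initial).
Round 2 — checking thresholds:
  Eli: 1 of 2 neighbours ≥ 1, adopts the app.
  Hana: 1 of 4 neighbours < 3, below threshold.
Round 3 — no new adoptions; cascade stops.

no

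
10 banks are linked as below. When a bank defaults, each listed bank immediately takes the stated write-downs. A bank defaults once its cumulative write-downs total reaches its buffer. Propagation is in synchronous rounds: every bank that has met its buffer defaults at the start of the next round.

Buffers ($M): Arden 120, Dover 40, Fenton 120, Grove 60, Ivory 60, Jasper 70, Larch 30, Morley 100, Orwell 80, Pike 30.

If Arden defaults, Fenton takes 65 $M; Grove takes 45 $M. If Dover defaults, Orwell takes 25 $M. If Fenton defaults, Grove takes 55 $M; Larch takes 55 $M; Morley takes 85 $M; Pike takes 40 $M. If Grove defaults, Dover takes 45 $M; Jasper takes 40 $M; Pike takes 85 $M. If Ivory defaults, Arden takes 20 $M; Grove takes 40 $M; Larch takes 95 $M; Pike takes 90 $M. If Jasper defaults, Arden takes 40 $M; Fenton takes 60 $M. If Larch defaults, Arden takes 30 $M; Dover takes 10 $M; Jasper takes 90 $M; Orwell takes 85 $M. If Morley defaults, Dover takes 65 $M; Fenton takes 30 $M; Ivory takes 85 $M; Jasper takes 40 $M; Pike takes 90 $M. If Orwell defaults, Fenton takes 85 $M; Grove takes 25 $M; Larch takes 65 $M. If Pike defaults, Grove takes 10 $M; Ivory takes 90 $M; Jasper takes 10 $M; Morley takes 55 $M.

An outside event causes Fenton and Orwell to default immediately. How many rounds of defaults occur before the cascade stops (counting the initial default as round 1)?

Round 1 — Fenton, Orwell default (initial).
  Grove: +55+25 → 80 ≥ 60
  Larch: +55+65 → 120 ≥ 30
  Morley: +85 → 85 < 100
  Pike: +40 → 40 ≥ 30
Round 2 — Grove, Larch, Pike default.
  Arden: +30 → 30 < 120
  Dover: +45+10 → 55 ≥ 40
  Ivory: +90 → 90 ≥ 60
  Jasper: +40+90+10 → 140 ≥ 70
  Morley: +55 → 140 ≥ 100
Round 3 — Dover, Ivory, Jasper, Morley default.
  Arden: +20+40 → 90 < 120
No further defaults.

3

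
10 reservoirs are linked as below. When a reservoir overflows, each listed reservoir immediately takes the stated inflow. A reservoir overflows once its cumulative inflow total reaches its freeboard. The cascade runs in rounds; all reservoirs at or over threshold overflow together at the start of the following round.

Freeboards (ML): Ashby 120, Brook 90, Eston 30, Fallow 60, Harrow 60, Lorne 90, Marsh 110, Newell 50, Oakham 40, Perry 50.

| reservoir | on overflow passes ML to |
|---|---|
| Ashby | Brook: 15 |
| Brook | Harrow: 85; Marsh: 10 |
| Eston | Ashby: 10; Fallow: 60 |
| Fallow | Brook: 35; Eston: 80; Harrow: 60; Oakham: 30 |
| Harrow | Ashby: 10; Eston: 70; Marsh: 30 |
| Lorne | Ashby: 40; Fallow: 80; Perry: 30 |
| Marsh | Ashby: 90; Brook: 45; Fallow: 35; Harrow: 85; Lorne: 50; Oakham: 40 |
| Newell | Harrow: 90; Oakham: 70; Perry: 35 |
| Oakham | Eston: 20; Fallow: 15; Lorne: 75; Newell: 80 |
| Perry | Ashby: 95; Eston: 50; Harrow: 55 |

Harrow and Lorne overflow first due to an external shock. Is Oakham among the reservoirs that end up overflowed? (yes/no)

no

Round 1 — Harrow, Lorne overflow (initial).
  Ashby: +10+40 → 50 < 120
  Eston: +70 → 70 ≥ 30
  Fallow: +80 → 80 ≥ 60
  Marsh: +30 → 30 < 110
  Perry: +30 → 30 < 50
Round 2 — Eston, Fallow overflow.
  Ashby: +10 → 60 < 120
  Brook: +35 → 35 < 90
  Oakham: +30 → 30 < 40
No further overflows.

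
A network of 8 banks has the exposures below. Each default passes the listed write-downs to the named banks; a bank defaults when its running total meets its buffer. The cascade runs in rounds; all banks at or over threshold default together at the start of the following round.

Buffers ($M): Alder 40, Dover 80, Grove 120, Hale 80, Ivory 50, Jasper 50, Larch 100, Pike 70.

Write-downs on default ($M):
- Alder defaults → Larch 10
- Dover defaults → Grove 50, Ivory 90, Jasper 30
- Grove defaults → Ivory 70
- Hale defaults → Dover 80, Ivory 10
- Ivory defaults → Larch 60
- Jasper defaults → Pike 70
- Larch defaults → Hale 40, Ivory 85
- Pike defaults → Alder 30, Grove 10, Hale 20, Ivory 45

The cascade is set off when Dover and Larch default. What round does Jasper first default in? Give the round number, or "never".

never

Round 1 — Dover, Larch default (initial).
  Grove: +50 → 50 < 120
  Hale: +40 → 40 < 80
  Ivory: +90+85 → 175 ≥ 50
  Jasper: +30 → 30 < 50
Round 2 — Ivory defaults.
No further defaults.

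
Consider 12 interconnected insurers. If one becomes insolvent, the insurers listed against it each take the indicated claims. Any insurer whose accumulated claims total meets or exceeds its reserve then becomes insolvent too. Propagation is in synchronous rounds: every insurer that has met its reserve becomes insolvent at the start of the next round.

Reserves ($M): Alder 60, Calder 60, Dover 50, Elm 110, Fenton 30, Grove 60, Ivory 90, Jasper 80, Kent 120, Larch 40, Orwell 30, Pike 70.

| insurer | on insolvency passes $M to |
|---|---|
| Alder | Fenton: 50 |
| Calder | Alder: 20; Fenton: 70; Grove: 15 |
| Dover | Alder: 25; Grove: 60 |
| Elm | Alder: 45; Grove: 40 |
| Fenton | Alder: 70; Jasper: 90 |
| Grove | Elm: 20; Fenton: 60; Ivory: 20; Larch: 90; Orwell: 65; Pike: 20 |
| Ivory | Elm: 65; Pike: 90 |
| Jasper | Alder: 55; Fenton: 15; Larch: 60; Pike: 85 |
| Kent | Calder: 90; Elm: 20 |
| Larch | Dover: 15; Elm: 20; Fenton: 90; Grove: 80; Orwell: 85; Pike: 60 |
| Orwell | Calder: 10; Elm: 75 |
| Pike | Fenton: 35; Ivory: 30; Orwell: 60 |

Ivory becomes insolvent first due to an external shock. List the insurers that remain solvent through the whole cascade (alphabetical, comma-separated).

Calder, Dover, Kent

Round 1 — Ivory becomes insolvent (initial).
  Elm: +65 → 65 < 110
  Pike: +90 → 90 ≥ 70
Round 2 — Pike becomes insolvent.
  Fenton: +35 → 35 ≥ 30
  Orwell: +60 → 60 ≥ 30
Round 3 — Fenton, Orwell become insolvent.
  Alder: +70 → 70 ≥ 60
  Calder: +10 → 10 < 60
  Elm: +75 → 140 ≥ 110
  Jasper: +90 → 90 ≥ 80
Round 4 — Alder, Elm, Jasper become insolvent.
  Grove: +40 → 40 < 60
  Larch: +60 → 60 ≥ 40
Round 5 — Larch becomes insolvent.
  Dover: +15 → 15 < 50
  Grove: +80 → 120 ≥ 60
Round 6 — Grove becomes insolvent.
No further insolvencies.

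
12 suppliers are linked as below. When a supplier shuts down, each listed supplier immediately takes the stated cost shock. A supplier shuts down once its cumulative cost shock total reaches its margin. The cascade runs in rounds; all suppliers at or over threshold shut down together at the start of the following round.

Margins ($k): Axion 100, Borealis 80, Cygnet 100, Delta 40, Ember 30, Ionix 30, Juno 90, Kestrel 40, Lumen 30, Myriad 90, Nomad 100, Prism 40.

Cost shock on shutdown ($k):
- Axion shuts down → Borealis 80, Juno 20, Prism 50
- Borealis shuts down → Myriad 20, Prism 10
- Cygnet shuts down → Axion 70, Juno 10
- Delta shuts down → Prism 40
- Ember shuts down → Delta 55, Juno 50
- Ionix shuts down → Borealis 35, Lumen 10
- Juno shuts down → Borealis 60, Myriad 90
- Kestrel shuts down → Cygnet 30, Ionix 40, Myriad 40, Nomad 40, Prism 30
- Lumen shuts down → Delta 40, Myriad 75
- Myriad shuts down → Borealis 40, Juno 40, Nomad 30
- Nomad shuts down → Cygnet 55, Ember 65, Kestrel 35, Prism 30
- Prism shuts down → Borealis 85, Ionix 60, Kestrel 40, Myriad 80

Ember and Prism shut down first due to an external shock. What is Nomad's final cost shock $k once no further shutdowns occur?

70

Round 1 — Ember, Prism shut down (initial).
  Borealis: +85 → 85 ≥ 80
  Delta: +55 → 55 ≥ 40
  Ionix: +60 → 60 ≥ 30
  Juno: +50 → 50 < 90
  Kestrel: +40 → 40 ≥ 40
  Myriad: +80 → 80 < 90
Round 2 — Borealis, Delta, Ionix, Kestrel shut down.
  Cygnet: +30 → 30 < 100
  Lumen: +10 → 10 < 30
  Myriad: +20+40 → 140 ≥ 90
  Nomad: +40 → 40 < 100
Round 3 — Myriad shuts down.
  Juno: +40 → 90 ≥ 90
  Nomad: +30 → 70 < 100
Round 4 — Juno shuts down.
No further shutdowns.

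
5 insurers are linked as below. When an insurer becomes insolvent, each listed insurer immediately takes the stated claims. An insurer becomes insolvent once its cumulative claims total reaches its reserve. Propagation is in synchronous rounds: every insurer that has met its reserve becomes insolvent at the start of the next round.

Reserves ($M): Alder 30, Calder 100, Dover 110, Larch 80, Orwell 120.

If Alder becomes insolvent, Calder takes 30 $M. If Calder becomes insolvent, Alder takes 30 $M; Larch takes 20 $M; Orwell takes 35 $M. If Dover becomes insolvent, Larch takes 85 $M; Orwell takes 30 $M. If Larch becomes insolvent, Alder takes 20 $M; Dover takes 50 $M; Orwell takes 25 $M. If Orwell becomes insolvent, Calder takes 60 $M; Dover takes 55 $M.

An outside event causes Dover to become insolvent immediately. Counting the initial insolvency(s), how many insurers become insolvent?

2

Round 1 — Dover becomes insolvent (initial).
  Larch: +85 → 85 ≥ 80
  Orwell: +30 → 30 < 120
Round 2 — Larch becomes insolvent.
  Alder: +20 → 20 < 30
  Orwell: +25 → 55 < 120
No further insolvencies.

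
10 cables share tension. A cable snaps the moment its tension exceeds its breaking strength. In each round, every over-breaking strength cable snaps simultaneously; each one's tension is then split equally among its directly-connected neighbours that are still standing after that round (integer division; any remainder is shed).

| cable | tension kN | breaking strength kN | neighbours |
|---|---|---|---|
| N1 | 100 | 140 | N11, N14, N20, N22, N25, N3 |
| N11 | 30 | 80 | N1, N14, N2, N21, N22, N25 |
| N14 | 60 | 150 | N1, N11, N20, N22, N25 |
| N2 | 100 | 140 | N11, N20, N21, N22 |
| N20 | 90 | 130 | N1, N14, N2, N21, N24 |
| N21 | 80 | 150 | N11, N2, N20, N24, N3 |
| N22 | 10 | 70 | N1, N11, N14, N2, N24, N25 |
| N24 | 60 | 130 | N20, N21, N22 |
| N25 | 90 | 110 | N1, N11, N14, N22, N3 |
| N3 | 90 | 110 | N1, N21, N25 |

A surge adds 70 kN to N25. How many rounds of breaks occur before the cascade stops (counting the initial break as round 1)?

6

Round 1 — N25 at 160 > 110. N25 snaps.
  N25 sheds 160 kN to N1, N11, N14, N22, N3: 32 each.
    N1: 100+32 = 132 ≤ 140
    N11: 30+32 = 62 ≤ 80
    N14: 60+32 = 92 ≤ 150
    N22: 10+32 = 42 ≤ 70
    N3: 90+32 = 122 > 110
Round 2 — N3 snaps.
  N3 sheds 122 kN to N1, N21: 61 each.
    N1: 132+61 = 193 > 140
    N21: 80+61 = 141 ≤ 150
Round 3 — N1 snaps.
  N1 sheds 193 kN to N11, N14, N20, N22: 48 each (1 lost).
    N11: 62+48 = 110 > 80
    N14: 92+48 = 140 ≤ 150
    N20: 90+48 = 138 > 130
    N22: 42+48 = 90 > 70
Round 4 — N11, N20, N22 snap.
  N11 sheds 110 kN to N14, N2, N21: 36 each (2 lost).
    N14: 140+36 = 176 > 150
    N2: 100+36 = 136 ≤ 140
    N21: 141+36 = 177 > 150
  N20 sheds 138 kN to N14, N2, N21, N24: 34 each (2 lost).
    N14: 176+34 = 210 > 150
    N2: 136+34 = 170 > 140
    N21: 177+34 = 211 > 150
    N24: 60+34 = 94 ≤ 130
  N22 sheds 90 kN to N14, N2, N24: 30 each.
    N14: 210+30 = 240 > 150
    N2: 170+30 = 200 > 140
    N24: 94+30 = 124 ≤ 130
Round 5 — N14, N2, N21 snap.
  N14 sheds 240 kN: no online neighbours, lost.
  N2 sheds 200 kN: no online neighbours, lost.
  N21 sheds 211 kN to N24: 211 each.
    N24: 124+211 = 335 > 130
Round 6 — N24 snaps.
  N24 sheds 335 kN: no online neighbours, lost.
No further breaks.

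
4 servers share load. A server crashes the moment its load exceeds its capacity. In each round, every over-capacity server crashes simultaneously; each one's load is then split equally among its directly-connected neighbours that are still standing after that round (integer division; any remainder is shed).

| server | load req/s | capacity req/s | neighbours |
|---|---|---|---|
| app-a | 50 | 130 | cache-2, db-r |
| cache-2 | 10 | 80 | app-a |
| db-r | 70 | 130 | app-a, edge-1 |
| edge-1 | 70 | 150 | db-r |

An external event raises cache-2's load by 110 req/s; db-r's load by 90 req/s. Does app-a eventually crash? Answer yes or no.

yes

Round 1 — cache-2 at 120 > 80; db-r at 160 > 130. cache-2, db-r crash.
  cache-2 sheds 120 req/s to app-a: 120 each.
    app-a: 50+120 = 170 > 130
  db-r sheds 160 req/s to app-a, edge-1: 80 each.
    app-a: 170+80 = 250 > 130
    edge-1: 70+80 = 150 ≤ 150
Round 2 — app-a crashes.
  app-a sheds 250 req/s: no online neighbours, lost.
No further crashes.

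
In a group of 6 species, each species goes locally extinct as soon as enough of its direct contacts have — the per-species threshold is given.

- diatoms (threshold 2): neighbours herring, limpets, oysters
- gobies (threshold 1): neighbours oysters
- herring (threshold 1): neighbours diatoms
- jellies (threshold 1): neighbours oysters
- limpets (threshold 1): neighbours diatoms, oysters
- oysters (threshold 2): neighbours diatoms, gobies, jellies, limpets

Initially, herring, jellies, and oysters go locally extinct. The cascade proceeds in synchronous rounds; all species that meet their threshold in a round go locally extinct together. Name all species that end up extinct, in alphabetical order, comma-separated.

diatoms, gobies, herring, jellies, limpets, oysters

Round 1 — herring, jellies, oysters go locally extinct (initial).
Round 2 — checking thresholds:
  diatoms: 2 of 3 neighbours ≥ 2, goes locally extinct.
  gobies: 1 of 1 neighbours ≥ 1, goes locally extinct.
  limpets: 1 of 2 neighbours ≥ 1, goes locally extinct.
Round 3 — no new extinctions; cascade stops.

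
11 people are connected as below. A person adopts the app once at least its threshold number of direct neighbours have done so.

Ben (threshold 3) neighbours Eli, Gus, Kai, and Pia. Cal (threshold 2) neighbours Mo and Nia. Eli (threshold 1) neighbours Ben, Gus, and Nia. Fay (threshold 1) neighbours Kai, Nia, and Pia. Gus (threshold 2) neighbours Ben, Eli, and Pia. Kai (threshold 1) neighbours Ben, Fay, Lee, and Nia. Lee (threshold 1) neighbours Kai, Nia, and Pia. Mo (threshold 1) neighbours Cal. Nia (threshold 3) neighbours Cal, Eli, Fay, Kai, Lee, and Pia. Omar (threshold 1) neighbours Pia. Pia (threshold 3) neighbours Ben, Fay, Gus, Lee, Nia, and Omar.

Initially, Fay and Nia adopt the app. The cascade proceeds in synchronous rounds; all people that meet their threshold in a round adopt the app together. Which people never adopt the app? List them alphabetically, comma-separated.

Cal, Mo

Round 1 — Fay, Nia adopt the app (initial).
Round 2 — checking thresholds:
  Cal: 1 of 2 neighbours < 2, holds.
  Eli: 1 of 3 neighbours ≥ 1, adopts the app.
  Kai: 2 of 4 neighbours ≥ 1, adopts the app.
  Lee: 1 of 3 neighbours ≥ 1, adopts the app.
  Pia: 2 of 6 neighbours < 3, holds.
Round 3 — checking thresholds:
  Ben: 2 of 4 neighbours < 3, holds.
  Cal: 1 of 2 neighbours < 2, holds.
  Gus: 1 of 3 neighbours < 2, holds.
  Pia: 3 of 6 neighbours ≥ 3, adopts the app.
Round 4 — checking thresholds:
  Ben: 3 of 4 neighbours ≥ 3, adopts the app.
  Cal: 1 of 2 neighbours < 2, holds.
  Gus: 2 of 3 neighbours ≥ 2, adopts the app.
  Omar: 1 of 1 neighbours ≥ 1, adopts the app.
Round 5 — no new adoptions; cascade stops.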